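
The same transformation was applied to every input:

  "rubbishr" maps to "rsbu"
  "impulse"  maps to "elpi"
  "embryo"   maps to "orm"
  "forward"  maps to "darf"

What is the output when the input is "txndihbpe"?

ebint

In each case the input is transformed by: reverse the string, then keep every other character starting from the first (positions 1st, 3rd, 5th, ...).
Starting from "txndihbpe": after the first operation, "epbhidnxt"; after the second, "ebint".
(Check on "embryo": → "oyrbme" → "orm" ✓)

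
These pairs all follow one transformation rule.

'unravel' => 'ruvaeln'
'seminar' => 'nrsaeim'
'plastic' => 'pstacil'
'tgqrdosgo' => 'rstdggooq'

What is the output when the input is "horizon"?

What's happening: sort the characters into alphabetical order, then move the last 3 characters to the front (rotate right by 3).
Starting from "horizon": after the first operation, "hinoorz"; after the second, "orzhino".
(Check on "seminar": → "aeimnrs" → "nrsaeim" ✓)

orzhino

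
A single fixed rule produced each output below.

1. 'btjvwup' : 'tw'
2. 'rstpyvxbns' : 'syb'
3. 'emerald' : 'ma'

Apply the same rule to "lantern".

ae

In each case the input is transformed by: keep one character in every 3, starting at position 2 (positions 2nd, 5th, 8th, ...).
On "lantern" that produces "ae".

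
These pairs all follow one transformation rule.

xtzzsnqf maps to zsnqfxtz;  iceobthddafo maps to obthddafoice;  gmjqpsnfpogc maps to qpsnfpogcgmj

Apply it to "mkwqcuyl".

Each output is the input with this applied: move the first 3 characters to the end (rotate left by 3).
On "mkwqcuyl" that produces "qcuylmkw".

qcuylmkw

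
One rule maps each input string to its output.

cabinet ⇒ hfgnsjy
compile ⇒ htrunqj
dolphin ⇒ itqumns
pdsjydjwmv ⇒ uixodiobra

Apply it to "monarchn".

rtsfwhms

What's happening: shift every letter 5 places forward in the alphabet (wrapping around).
On "monarchn" that produces "rtsfwhms".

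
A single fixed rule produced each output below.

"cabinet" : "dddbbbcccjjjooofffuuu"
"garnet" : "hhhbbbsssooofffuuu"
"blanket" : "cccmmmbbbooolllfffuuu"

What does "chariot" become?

The transformation: repeat every character 3 times, then shift every letter 1 place forward in the alphabet (wrapping around).
Starting from "chariot": after the first operation, "ccchhhaaarrriiiooottt"; after the second, "dddiiibbbsssjjjpppuuu".

dddiiibbbsssjjjpppuuu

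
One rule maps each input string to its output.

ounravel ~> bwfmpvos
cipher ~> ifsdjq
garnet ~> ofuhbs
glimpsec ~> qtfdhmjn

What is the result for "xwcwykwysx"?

lxztyyxdxz

The pattern: shift every letter 1 place forward in the alphabet (wrapping around), then swap the front and back halves of the string.
Applying both steps to "xwcwykwysx": "yxdxzlxzty", then "lxztyyxdxz".
(Check on "cipher": → "djqifs" → "ifsdjq" ✓)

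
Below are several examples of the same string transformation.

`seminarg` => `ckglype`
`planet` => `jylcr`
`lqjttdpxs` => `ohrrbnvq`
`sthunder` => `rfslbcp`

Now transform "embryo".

kzpwm

The pattern: shift every letter 2 places backward in the alphabet (wrapping around), then delete the first character.
"embryo" → "ckzpwm" → "kzpwm".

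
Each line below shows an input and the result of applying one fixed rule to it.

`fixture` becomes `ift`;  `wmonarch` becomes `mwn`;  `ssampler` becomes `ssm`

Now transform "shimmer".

hsm

Rule — swap each adjacent pair of characters (1↔2, 3↔4, ...), then keep only the first 3 characters.
Starting from "shimmer": after the first operation, "hsmiemr"; after the second, "hsm".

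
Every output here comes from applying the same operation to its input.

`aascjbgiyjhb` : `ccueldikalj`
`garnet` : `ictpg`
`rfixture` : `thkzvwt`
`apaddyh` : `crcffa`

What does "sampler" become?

In each case the input is transformed by: delete the last character, then shift every letter 2 places forward in the alphabet (wrapping around).
So "sampler" becomes "ucorng".

ucorng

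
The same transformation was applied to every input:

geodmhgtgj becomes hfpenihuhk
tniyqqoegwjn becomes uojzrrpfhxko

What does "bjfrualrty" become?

Each output is the input with this applied: shift every letter 1 place forward in the alphabet (wrapping around).
Doing the same to "bjfrualrty": "ckgsvbmsuz".

ckgsvbmsuz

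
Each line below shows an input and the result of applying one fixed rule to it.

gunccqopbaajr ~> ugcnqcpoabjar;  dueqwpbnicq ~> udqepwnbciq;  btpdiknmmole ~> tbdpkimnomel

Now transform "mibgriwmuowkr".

imgbirmwoukwr

What's happening: swap each adjacent pair of characters (1↔2, 3↔4, ...).
"mibgriwmuowkr" → "imgbirmwoukwr".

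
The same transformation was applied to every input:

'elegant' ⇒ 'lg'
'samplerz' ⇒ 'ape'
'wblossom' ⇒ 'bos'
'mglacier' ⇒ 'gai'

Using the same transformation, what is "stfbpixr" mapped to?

tbi

What's happening: delete the last 2 characters, then keep every other character starting from the second (positions 2nd, 4th, 6th, ...).
"stfbpixr" → "stfbpi" → "tbi".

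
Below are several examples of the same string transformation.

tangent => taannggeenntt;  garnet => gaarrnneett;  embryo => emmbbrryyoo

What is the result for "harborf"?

haarrbboorrff

The transformation: double every character, then delete the first character.
"harborf" → "hhaarrbboorrff" → "haarrbboorrff".
(Check on "garnet": → "ggaarrnneett" → "gaarrnneett" ✓)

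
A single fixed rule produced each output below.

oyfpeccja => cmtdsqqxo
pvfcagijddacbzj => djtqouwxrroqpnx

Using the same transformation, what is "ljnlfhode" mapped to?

Each output is the input with this applied: shift every letter 12 places backward in the alphabet (wrapping around).
Applying that to "ljnlfhode" gives "zxbztvcrs".

zxbztvcrs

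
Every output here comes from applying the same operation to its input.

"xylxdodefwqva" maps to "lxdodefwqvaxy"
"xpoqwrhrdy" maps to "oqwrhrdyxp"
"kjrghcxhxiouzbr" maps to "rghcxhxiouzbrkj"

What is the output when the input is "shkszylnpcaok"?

Rule — move the first 2 characters to the end (rotate left by 2).
For "shkszylnpcaok" the result is "kszylnpcaoksh".

kszylnpcaoksh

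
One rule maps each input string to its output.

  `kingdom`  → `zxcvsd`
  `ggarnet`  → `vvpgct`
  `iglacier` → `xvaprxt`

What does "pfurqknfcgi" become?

eujgfzcurv

The transformation: shift every letter 11 places backward in the alphabet (wrapping around), then delete the last character.
For "pfurqknfcgi", step one produces "eujgfzcurvx"; step two turns that into "eujgfzcurv".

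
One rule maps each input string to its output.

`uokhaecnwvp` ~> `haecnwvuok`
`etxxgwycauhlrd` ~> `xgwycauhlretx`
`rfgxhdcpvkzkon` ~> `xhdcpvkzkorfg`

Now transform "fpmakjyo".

Each output is the input with this applied: delete the last character, then move the first 3 characters to the end (rotate left by 3).
For "fpmakjyo" the result is "akjyfpm".

akjyfpm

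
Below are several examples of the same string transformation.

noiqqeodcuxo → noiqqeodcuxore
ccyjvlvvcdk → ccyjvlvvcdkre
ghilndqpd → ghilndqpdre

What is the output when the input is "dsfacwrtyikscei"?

dsfacwrtyiksceire

Looking at the pairs, the operation is to append "re".
On "dsfacwrtyikscei" that produces "dsfacwrtyiksceire".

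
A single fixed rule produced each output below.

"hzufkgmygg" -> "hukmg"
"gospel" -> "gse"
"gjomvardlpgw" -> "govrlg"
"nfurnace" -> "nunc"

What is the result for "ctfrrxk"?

cfrk

Rule — keep every other character starting from the first (positions 1st, 3rd, 5th, ...).
"ctfrrxk" → "cfrk".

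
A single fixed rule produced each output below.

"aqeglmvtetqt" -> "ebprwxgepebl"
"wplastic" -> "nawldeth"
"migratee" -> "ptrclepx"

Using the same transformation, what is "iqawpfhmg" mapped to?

Looking at the pairs, the operation is to shift every letter 11 places forward in the alphabet (wrapping around), then swap the first and last characters.
On "iqawpfhmg": the first step gives "tblhaqsxr", and the second then gives "rblhaqsxt".

rblhaqsxt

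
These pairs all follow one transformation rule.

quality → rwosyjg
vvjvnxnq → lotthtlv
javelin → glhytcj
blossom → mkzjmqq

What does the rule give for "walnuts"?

rquyjls

The pattern: shift every letter 2 places backward in the alphabet (wrapping around), then move the last 2 characters to the front (rotate right by 2).
Applying both steps to "walnuts": "uyjlsrq", then "rquyjls".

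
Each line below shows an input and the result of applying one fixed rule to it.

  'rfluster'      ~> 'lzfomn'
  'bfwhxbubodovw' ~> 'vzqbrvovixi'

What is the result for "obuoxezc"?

The transformation: delete the last 2 characters, then shift every letter 6 places backward in the alphabet (wrapping around).
For "obuoxezc", step one produces "obuoxe"; step two turns that into "ivoiry".

ivoiry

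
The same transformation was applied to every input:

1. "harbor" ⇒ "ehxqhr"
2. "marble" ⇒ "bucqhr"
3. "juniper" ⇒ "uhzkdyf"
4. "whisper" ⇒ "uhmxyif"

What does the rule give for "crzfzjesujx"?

znshpvpzuik

In each case the input is transformed by: shift every letter 10 places backward in the alphabet (wrapping around), then move the last 2 characters to the front (rotate right by 2).
Working it through for "crzfzjesujx": intermediate "shpvpzuikzn", final "znshpvpzuik".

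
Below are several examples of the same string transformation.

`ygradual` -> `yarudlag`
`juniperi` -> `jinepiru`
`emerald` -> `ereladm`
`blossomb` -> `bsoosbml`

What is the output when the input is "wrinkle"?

Rule — swap each adjacent pair of characters (1↔2, 3↔4, ...), then move the first character to the end.
Applying both steps to "wrinkle": "rwnilke", then "wnilker".

wnilker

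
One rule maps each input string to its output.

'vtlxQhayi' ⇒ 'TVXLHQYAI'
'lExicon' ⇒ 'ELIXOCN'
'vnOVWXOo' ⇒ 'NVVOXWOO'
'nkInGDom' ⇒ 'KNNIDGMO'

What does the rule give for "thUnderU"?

The pattern: swap each adjacent pair of characters (1↔2, 3↔4, ...), then convert every letter to uppercase.
Starting from "thUnderU": after the first operation, "htnUedUr"; after the second, "HTNUEDUR".

HTNUEDUR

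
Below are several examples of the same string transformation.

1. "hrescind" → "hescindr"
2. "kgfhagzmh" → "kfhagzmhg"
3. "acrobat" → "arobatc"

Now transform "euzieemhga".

The rule is to move the first character to the end, then swap the first and last characters.
Working it through for "euzieemhga": intermediate "uzieemhgae", final "ezieemhgau".

ezieemhgau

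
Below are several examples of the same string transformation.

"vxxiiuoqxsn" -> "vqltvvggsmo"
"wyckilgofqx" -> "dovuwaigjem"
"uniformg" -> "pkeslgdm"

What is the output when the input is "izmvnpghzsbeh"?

zcfgxktlnefxq

Looking at the pairs, the operation is to shift every letter 2 places backward in the alphabet (wrapping around), then move the last 3 characters to the front (rotate right by 3).
"izmvnpghzsbeh" → "gxktlnefxqzcf" → "zcfgxktlnefxq".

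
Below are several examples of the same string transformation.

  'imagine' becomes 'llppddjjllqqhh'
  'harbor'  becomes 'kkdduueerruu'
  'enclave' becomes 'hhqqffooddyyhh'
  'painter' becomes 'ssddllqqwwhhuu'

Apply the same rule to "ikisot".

llnnllvvrrww

Rule — double every character, then shift every letter 3 places forward in the alphabet (wrapping around).
Working it through for "ikisot": intermediate "iikkiissoott", final "llnnllvvrrww".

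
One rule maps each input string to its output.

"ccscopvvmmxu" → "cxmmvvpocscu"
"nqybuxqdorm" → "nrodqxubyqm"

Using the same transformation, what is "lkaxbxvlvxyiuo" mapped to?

luiyxvlvxbxako

The transformation: reverse the string, then swap the first and last characters.
"lkaxbxvlvxyiuo" → "luiyxvlvxbxako".
(Check on "ccscopvvmmxu": → "uxmmvvpocscc" → "cxmmvvpocscu" ✓)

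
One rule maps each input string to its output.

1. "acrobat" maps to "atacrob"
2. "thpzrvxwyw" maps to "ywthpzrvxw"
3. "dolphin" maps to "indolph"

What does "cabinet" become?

The pattern: move the last 2 characters to the front (rotate right by 2).
"cabinet" → "etcabin".

etcabin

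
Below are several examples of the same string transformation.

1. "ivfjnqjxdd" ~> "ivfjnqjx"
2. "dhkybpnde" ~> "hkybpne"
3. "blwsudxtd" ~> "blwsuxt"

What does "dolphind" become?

olphin

The rule is to remove every "d".
"dolphind" → "olphin".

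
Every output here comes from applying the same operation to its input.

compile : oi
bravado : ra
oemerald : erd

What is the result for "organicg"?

rng

The pattern: keep one character in every 3, starting at position 2 (positions 2nd, 5th, 8th, ...).
On "organicg" that produces "rng".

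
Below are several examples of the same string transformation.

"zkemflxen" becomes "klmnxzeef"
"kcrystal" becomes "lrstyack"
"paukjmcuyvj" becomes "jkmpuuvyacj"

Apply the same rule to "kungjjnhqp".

jknnpqughj

In each case the input is transformed by: sort the characters into alphabetical order, then move the first 3 characters to the end (rotate left by 3).
For "kungjjnhqp", step one produces "ghjjknnpqu"; step two turns that into "jknnpqughj".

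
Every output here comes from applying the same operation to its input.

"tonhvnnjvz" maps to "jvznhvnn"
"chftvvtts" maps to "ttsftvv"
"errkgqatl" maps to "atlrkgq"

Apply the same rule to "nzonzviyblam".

Rule — delete the first 2 characters, then move the last 3 characters to the front (rotate right by 3).
"nzonzviyblam" → "onzviyblam" → "lamonzviyb".

lamonzviyb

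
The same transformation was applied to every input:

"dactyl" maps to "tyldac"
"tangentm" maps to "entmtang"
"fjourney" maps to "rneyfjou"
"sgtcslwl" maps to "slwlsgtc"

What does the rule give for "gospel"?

pelgos

The transformation: swap the front and back halves of the string.
Doing the same to "gospel": "pelgos".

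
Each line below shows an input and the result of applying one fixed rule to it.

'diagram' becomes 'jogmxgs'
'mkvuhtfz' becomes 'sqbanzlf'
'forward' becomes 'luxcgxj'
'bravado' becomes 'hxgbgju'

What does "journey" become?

The transformation: shift every letter 6 places forward in the alphabet (wrapping around).
"journey" → "puaxtke".

puaxtke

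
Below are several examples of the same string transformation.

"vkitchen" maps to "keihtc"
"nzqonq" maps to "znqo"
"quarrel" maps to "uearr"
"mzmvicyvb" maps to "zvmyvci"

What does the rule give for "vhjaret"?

The transformation: take characters alternately from the front and the back (1st, last, 2nd, 2nd-last, ...), then delete the first 2 characters.
"vhjaret" → "vthejra" → "hejra".

hejra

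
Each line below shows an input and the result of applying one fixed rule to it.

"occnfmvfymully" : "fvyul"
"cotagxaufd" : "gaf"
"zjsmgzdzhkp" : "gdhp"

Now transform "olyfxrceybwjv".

Rule — keep every other character starting from the first (positions 1st, 3rd, 5th, ...), then delete the first 2 characters.
Starting from "olyfxrceybwjv": after the first operation, "oyxcywv"; after the second, "xcywv".

xcywv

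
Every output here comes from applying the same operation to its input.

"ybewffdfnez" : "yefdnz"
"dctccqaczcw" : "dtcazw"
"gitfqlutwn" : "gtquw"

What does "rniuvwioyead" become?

Looking at the pairs, the operation is to keep every other character starting from the first (positions 1st, 3rd, 5th, ...).
So "rniuvwioyead" becomes "riviya".

riviya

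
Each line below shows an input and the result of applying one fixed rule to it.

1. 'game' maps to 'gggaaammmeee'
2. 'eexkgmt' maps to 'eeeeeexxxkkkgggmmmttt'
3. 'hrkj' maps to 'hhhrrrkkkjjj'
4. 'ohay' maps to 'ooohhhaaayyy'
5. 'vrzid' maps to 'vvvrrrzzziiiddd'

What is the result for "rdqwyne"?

rrrdddqqqwwwyyynnneee

In each case the input is transformed by: repeat every character 3 times.
So "rdqwyne" becomes "rrrdddqqqwwwyyynnneee".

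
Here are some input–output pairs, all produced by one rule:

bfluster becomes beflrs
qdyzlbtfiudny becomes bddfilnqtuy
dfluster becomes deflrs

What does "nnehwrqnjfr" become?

efhjnnnqr

The transformation: sort the characters into alphabetical order, then delete the last 2 characters.
Applying both steps to "nnehwrqnjfr": "efhjnnnqrrw", then "efhjnnnqr".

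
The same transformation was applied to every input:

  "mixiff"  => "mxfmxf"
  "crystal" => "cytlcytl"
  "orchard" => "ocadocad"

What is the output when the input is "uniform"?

uiomuiom

Each output is the input with this applied: keep every other character starting from the first (positions 1st, 3rd, 5th, ...), then write the whole string twice.
Working it through for "uniform": intermediate "uiom", final "uiomuiom".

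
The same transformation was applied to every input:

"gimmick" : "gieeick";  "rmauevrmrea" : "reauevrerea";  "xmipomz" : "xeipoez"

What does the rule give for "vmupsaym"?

veupsaye

The rule is to replace every "m" with "e".
On "vmupsaym" that produces "veupsaye".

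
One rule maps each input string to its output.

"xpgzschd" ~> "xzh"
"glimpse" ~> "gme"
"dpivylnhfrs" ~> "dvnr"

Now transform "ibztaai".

The pattern: keep one character in every 3, starting at position 1 (positions 1st, 4th, 7th, ...).
For "ibztaai" the result is "iti".

iti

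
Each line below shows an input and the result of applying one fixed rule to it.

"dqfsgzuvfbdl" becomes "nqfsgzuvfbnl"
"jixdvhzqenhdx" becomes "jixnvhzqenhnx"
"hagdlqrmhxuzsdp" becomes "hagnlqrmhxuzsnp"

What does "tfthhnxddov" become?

Rule — replace every "d" with "n".
For "tfthhnxddov" the result is "tfthhnxnnov".

tfthhnxnnov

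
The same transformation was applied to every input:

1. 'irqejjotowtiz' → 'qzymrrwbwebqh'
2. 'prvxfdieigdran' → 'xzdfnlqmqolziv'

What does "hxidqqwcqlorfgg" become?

Looking at the pairs, the operation is to shift every letter 8 places forward in the alphabet (wrapping around).
Applying that to "hxidqqwcqlorfgg" gives "pfqlyyekytwznoo".

pfqlyyekytwznoo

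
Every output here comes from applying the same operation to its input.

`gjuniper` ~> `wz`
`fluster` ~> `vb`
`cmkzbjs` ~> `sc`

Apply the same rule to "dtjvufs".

The transformation: shift every letter 10 places backward in the alphabet (wrapping around), then keep only the first 2 characters.
Doing the same to "dtjvufs": "tj".
(Check on "cmkzbjs": → "scaprzi" → "sc" ✓)

tj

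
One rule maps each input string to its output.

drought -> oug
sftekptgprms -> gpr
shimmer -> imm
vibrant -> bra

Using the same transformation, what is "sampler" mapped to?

The transformation: move the last 2 characters to the front (rotate right by 2), then keep only the last 3 characters.
Working it through for "sampler": intermediate "ersampl", final "mpl".

mpl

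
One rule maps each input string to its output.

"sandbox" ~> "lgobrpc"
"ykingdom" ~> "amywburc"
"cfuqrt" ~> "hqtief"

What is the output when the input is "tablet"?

hhopzs

Each output is the input with this applied: shift every letter 12 places backward in the alphabet (wrapping around), then move the last character to the front.
Starting from "tablet": after the first operation, "hopzsh"; after the second, "hhopzs".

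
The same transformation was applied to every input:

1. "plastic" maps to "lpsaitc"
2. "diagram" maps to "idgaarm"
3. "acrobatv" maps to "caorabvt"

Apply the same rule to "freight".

rfiehgt

In each case the input is transformed by: swap each adjacent pair of characters (1↔2, 3↔4, ...).
Doing the same to "freight": "rfiehgt".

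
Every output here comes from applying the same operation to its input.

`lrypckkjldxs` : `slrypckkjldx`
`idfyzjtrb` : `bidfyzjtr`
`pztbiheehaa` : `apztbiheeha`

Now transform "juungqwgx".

The rule is to move the last character to the front.
Doing the same to "juungqwgx": "xjuungqwg".

xjuungqwg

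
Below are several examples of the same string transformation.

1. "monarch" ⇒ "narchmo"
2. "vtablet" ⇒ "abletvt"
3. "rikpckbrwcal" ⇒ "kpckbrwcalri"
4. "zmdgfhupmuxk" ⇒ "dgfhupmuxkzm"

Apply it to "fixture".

The pattern: move the first 2 characters to the end (rotate left by 2).
"fixture" → "xturefi".

xturefi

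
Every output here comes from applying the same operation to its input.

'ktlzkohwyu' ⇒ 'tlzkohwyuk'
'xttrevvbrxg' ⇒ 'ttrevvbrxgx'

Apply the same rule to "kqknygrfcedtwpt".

qknygrfcedtwptk

Looking at the pairs, the operation is to move the first character to the end.
Applying that to "kqknygrfcedtwpt" gives "qknygrfcedtwptk".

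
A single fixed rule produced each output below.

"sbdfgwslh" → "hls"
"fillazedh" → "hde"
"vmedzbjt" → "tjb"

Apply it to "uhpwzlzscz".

The pattern: reverse the string, then keep only the first 3 characters.
Doing the same to "uhpwzlzscz": "zcs".

zcs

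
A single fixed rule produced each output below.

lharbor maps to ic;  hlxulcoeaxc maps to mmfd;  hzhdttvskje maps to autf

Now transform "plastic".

mu

Looking at the pairs, the operation is to shift every letter 1 place forward in the alphabet (wrapping around), then keep one character in every 3, starting at position 2 (positions 2nd, 5th, 8th, ...).
"plastic" → "qmbtujd" → "mu".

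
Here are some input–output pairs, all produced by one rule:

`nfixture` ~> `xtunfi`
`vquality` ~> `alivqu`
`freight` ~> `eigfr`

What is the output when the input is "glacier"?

The rule is to delete the last 2 characters, then move the last 3 characters to the front (rotate right by 3).
"glacier" → "glaci" → "acigl".

acigl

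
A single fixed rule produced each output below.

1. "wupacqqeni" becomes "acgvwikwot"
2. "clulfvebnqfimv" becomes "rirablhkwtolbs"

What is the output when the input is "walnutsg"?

gctrzamy

The pattern: swap each adjacent pair of characters (1↔2, 3↔4, ...), then shift every letter 6 places forward in the alphabet (wrapping around).
Working it through for "walnutsg": intermediate "awnltugs", final "gctrzamy".
(Check on "clulfvebnqfimv": → "lcluvfbeqnifvm" → "rirablhkwtolbs" ✓)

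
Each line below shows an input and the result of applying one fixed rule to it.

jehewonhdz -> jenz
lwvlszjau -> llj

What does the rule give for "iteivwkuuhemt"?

The pattern: keep one character in every 3, starting at position 1 (positions 1st, 4th, 7th, ...).
So "iteivwkuuhemt" becomes "iikht".

iikht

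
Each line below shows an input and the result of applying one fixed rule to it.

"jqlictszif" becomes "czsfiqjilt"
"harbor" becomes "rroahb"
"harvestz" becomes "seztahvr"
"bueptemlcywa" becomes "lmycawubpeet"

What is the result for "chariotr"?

In each case the input is transformed by: swap each adjacent pair of characters (1↔2, 3↔4, ...), then swap the front and back halves of the string.
"chariotr" → "hcraoirt" → "oirthcra".

oirthcra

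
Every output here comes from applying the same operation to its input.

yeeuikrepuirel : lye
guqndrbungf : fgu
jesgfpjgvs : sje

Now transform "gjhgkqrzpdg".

ggj

The rule is to move the last character to the front, then keep only the first 3 characters.
So "gjhgkqrzpdg" becomes "ggj".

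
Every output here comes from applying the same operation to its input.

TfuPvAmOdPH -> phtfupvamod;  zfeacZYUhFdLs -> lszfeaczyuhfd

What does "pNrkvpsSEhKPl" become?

The rule is to move the last 2 characters to the front (rotate right by 2), then convert every letter to lowercase.
Starting from "pNrkvpsSEhKPl": after the first operation, "PlpNrkvpsSEhK"; after the second, "plpnrkvpssehk".

plpnrkvpssehk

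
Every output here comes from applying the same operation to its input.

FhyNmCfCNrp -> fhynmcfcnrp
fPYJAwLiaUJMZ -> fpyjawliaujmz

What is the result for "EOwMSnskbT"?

eowmsnskbt

The pattern: convert every letter to lowercase.
"EOwMSnskbT" → "eowmsnskbt".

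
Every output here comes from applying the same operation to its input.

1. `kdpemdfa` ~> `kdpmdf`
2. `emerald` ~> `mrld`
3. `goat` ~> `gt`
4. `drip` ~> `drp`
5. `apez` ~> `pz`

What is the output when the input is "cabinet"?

Rule — remove every vowel.
On "cabinet" that produces "cbnt".

cbnt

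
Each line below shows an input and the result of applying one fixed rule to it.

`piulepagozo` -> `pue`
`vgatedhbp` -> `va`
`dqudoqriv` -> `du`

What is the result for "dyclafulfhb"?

dca

Each output is the input with this applied: keep every other character starting from the first (positions 1st, 3rd, 5th, ...), then delete the last 3 characters.
Working it through for "dyclafulfhb": intermediate "dcaufb", final "dca".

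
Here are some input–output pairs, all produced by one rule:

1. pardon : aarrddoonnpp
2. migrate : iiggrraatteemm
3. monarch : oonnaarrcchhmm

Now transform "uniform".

Looking at the pairs, the operation is to move the first character to the end, then double every character.
For "uniform", step one produces "niformu"; step two turns that into "nniiffoorrmmuu".

nniiffoorrmmuu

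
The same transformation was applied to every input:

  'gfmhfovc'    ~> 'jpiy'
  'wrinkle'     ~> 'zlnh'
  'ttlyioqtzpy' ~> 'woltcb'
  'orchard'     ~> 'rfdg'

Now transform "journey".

mxqb

The rule is to shift every letter 3 places forward in the alphabet (wrapping around), then keep every other character starting from the first (positions 1st, 3rd, 5th, ...).
Applying that to "journey" gives "mxqb".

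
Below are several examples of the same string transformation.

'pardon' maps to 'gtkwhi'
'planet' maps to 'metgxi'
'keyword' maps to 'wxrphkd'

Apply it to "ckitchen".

gdbmvaxv

Rule — shift every letter 7 places backward in the alphabet (wrapping around), then swap the first and last characters.
For "ckitchen" the result is "gdbmvaxv".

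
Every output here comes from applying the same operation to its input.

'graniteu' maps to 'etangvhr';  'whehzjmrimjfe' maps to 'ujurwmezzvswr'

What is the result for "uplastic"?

chnygfpv

Each output is the input with this applied: swap each adjacent pair of characters (1↔2, 3↔4, ...), then shift every letter 13 places forward in the alphabet (wrapping around) — i.e. ROT13.
For "uplastic", step one produces "pualtsci"; step two turns that into "chnygfpv".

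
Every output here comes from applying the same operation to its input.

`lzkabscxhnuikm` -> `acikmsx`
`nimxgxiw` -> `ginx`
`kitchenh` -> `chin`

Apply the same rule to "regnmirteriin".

Rule — sort the characters into alphabetical order, then keep every other character starting from the first (positions 1st, 3rd, 5th, ...).
Working it through for "regnmirteriin": intermediate "eegiiimnnrrrt", final "egimnrt".

egimnrt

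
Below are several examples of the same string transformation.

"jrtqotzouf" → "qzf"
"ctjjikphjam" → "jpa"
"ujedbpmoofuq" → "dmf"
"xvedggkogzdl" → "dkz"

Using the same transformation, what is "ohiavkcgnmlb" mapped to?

acm

Rule — delete the first 3 characters, then keep one character in every 3, starting at position 1 (positions 1st, 4th, 7th, ...).
On "ohiavkcgnmlb": the first step gives "avkcgnmlb", and the second then gives "acm".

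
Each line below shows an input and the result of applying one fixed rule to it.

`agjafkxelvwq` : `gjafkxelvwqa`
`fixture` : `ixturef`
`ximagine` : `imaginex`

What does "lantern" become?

anternl

What's happening: move the first character to the end.
"lantern" → "anternl".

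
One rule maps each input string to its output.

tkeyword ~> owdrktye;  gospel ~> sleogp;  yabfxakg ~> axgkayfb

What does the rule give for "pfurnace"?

Looking at the pairs, the operation is to swap each adjacent pair of characters (1↔2, 3↔4, ...), then swap the front and back halves of the string.
On "pfurnace": the first step gives "fpruanec", and the second then gives "anecfpru".

anecfpru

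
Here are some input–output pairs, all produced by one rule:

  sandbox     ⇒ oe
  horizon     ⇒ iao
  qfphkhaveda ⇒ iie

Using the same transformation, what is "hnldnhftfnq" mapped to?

ioeoiuo

The rule is to shift every letter 1 place forward in the alphabet (wrapping around), then keep only the vowels.
"hnldnhftfnq" → "iomeoigugor" → "ioeoiuo".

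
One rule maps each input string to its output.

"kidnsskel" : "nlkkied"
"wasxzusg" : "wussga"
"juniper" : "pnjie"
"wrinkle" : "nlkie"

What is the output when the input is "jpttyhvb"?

The pattern: sort the characters into reverse alphabetical order, then delete the first 2 characters.
Starting from "jpttyhvb": after the first operation, "yvttpjhb"; after the second, "ttpjhb".

ttpjhb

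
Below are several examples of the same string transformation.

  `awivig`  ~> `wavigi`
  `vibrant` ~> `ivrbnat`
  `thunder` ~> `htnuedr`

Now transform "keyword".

ekwyrod

Each output is the input with this applied: swap each adjacent pair of characters (1↔2, 3↔4, ...).
Applying that to "keyword" gives "ekwyrod".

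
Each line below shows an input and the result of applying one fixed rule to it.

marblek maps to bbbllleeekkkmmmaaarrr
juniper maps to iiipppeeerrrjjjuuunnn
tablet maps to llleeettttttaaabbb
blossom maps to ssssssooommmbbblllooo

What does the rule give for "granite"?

nnniiittteeegggrrraaa

The transformation: move the first 3 characters to the end (rotate left by 3), then repeat every character 3 times.
"granite" → "nitegra" → "nnniiittteeegggrrraaa".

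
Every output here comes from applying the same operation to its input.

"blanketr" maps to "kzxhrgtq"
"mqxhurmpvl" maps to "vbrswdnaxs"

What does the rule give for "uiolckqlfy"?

rleaouriqw

Looking at the pairs, the operation is to move the last 3 characters to the front (rotate right by 3), then shift every letter 6 places forward in the alphabet (wrapping around).
For "uiolckqlfy", step one produces "lfyuiolckq"; step two turns that into "rleaouriqw".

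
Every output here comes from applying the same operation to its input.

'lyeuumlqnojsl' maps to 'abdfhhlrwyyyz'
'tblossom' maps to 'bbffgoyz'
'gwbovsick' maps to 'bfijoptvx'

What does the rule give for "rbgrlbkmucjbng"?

In each case the input is transformed by: shift every letter 13 places forward in the alphabet (wrapping around) — i.e. ROT13, then sort the characters into alphabetical order.
For "rbgrlbkmucjbng", step one produces "eoteyoxzhpwoat"; step two turns that into "aeehooopttwxyz".

aeehooopttwxyz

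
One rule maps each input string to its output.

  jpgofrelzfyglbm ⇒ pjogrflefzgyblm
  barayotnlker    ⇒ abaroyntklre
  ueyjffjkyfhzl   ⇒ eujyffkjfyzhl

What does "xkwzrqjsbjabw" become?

kxzwqrsjjbbaw

Looking at the pairs, the operation is to swap each adjacent pair of characters (1↔2, 3↔4, ...).
Applying that to "xkwzrqjsbjabw" gives "kxzwqrsjjbbaw".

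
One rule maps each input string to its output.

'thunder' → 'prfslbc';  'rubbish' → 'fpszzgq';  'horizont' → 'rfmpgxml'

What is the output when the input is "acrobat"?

Each output is the input with this applied: move the last character to the front, then shift every letter 2 places backward in the alphabet (wrapping around).
Starting from "acrobat": after the first operation, "tacroba"; after the second, "ryapmzy".

ryapmzy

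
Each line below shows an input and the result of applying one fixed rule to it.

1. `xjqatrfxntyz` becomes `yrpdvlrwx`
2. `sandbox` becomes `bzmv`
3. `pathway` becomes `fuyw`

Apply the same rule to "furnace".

What's happening: delete the first 3 characters, then shift every letter 2 places backward in the alphabet (wrapping around).
Applying both steps to "furnace": "nace", then "lyac".

lyac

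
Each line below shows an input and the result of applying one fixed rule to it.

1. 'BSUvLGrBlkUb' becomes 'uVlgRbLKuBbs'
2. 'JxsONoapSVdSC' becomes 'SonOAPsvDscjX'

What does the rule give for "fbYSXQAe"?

ysxqaEFB

In each case the input is transformed by: move the first 2 characters to the end (rotate left by 2), then flip the case of every letter.
Applying that to "fbYSXQAe" gives "ysxqaEFB".
(Check on "JxsONoapSVdSC": → "sONoapSVdSCJx" → "SonOAPsvDscjX" ✓)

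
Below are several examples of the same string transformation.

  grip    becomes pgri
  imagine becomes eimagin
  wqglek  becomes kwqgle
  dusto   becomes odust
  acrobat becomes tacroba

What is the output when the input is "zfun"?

Rule — move the last character to the front.
For "zfun" the result is "nzfu".

nzfu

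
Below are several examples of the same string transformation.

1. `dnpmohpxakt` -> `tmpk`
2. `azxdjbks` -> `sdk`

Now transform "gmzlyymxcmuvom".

The transformation: swap the first and last characters, then keep one character in every 3, starting at position 1 (positions 1st, 4th, 7th, ...).
Working it through for "gmzlyymxcmuvom": intermediate "mmzlyymxcmuvog", final "mlmmo".

mlmmo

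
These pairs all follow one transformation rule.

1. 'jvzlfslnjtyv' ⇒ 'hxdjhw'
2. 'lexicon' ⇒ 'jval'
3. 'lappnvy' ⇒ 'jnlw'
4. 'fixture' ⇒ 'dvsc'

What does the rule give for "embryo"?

czw

What's happening: shift every letter 2 places backward in the alphabet (wrapping around), then keep every other character starting from the first (positions 1st, 3rd, 5th, ...).
For "embryo", step one produces "ckzpwm"; step two turns that into "czw".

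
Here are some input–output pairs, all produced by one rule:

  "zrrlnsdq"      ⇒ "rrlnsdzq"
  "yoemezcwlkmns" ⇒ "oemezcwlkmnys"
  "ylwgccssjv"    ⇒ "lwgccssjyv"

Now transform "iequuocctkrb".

The pattern: swap the first and last characters, then move the first character to the end.
For "iequuocctkrb", step one produces "bequuocctkri"; step two turns that into "equuocctkrib".

equuocctkrib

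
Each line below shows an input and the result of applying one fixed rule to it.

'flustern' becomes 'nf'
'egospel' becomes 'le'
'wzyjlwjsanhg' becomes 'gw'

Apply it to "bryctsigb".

bb

Rule — move the first character to the end, then keep only the last 2 characters.
So "bryctsigb" becomes "bb".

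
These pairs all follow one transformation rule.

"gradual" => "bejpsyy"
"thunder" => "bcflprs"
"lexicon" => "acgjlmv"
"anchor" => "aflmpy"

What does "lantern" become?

cjllpry

In each case the input is transformed by: shift every letter 2 places backward in the alphabet (wrapping around), then sort the characters into alphabetical order.
For "lantern", step one produces "jylrcpl"; step two turns that into "cjllpry".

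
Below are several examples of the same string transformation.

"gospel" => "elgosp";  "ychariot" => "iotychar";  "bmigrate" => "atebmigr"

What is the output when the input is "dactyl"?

Looking at the pairs, the operation is to move the first character to the end, then swap the front and back halves of the string.
Starting from "dactyl": after the first operation, "actyld"; after the second, "yldact".

yldact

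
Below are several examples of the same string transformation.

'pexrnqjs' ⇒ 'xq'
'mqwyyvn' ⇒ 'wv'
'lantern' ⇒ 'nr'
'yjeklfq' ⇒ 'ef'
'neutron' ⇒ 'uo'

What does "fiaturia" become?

ar

Rule — keep one character in every 3, starting at position 3 (positions 3rd, 6th, 9th, ...).
So "fiaturia" becomes "ar".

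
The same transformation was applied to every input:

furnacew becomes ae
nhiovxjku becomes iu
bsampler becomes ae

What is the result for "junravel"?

ae

Rule — keep every other character starting from the first (positions 1st, 3rd, 5th, ...), then keep only the vowels.
On "junravel": the first step gives "jnae", and the second then gives "ae".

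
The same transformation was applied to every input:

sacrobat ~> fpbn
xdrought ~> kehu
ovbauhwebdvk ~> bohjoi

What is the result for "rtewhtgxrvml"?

erutez

What's happening: shift every letter 13 places forward in the alphabet (wrapping around) — i.e. ROT13, then keep every other character starting from the first (positions 1st, 3rd, 5th, ...).
Starting from "rtewhtgxrvml": after the first operation, "egrjugtkeizy"; after the second, "erutez".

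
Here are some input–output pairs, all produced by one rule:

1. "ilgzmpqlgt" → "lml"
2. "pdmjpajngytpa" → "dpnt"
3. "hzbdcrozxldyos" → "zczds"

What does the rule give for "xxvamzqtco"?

In each case the input is transformed by: keep one character in every 3, starting at position 2 (positions 2nd, 5th, 8th, ...).
For "xxvamzqtco" the result is "xmt".

xmt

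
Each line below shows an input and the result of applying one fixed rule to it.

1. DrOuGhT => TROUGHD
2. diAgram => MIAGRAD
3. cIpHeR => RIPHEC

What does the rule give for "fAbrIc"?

In each case the input is transformed by: swap the first and last characters, then convert every letter to uppercase.
On "fAbrIc" that produces "CABRIF".

CABRIF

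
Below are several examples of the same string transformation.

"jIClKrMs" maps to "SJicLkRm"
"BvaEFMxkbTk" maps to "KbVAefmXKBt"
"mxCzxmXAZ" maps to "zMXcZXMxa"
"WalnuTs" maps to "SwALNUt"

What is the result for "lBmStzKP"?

Each output is the input with this applied: flip the case of every letter, then move the last character to the front.
On "lBmStzKP": the first step gives "LbMsTZkp", and the second then gives "pLbMsTZk".

pLbMsTZk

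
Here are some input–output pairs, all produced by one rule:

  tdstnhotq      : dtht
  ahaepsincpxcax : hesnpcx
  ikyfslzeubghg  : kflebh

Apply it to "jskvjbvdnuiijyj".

The transformation: keep every other character starting from the second (positions 2nd, 4th, 6th, ...).
For "jskvjbvdnuiijyj" the result is "svbduiy".

svbduiy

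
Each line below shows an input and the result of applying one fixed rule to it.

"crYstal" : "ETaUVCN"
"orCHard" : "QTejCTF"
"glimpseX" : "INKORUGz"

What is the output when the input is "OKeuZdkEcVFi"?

The pattern: flip the case of every letter, then shift every letter 2 places forward in the alphabet (wrapping around).
On "OKeuZdkEcVFi": the first step gives "okEUzDKeCvfI", and the second then gives "qmGWbFMgExhK".

qmGWbFMgExhK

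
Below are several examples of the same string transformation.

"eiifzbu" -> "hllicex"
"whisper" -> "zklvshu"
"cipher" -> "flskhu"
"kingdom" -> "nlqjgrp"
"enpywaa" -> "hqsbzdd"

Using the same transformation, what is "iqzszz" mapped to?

ltcvcc

Looking at the pairs, the operation is to shift every letter 3 places forward in the alphabet (wrapping around).
"iqzszz" → "ltcvcc".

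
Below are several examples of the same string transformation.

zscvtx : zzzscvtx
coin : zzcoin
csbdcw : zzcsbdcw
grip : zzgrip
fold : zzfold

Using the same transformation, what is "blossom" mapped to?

The pattern: prepend "zz".
So "blossom" becomes "zzblossom".

zzblossom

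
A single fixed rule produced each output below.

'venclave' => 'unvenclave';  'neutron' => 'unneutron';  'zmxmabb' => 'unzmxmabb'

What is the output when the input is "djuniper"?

The rule is to prepend "un".
On "djuniper" that produces "undjuniper".

undjuniper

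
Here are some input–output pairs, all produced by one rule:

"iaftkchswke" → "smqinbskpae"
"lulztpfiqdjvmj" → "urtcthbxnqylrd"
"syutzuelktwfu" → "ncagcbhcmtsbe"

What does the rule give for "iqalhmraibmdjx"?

rfqyitpuziqjul

The transformation: shift every letter 8 places forward in the alphabet (wrapping around), then move the last 2 characters to the front (rotate right by 2).
Starting from "iqalhmraibmdjx": after the first operation, "qyitpuziqjulrf"; after the second, "rfqyitpuziqjul".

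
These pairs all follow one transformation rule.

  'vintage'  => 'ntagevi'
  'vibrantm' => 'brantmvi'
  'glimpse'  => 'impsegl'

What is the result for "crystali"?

The transformation: move the first 2 characters to the end (rotate left by 2).
For "crystali" the result is "ystalicr".

ystalicr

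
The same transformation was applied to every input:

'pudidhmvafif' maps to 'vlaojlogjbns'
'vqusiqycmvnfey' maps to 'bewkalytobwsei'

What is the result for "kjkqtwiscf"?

The pattern: shift every letter 6 places forward in the alphabet (wrapping around), then take characters alternately from the front and the back (1st, last, 2nd, 2nd-last, ...).
Working it through for "kjkqtwiscf": intermediate "qpqwzcoyil", final "qlpiqywozc".

qlpiqywozc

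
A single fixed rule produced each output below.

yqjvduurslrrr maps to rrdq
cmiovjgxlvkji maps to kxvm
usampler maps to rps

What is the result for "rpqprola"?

arp

The transformation: keep one character in every 3, starting at position 2 (positions 2nd, 5th, 8th, ...), then reverse the string.
Working it through for "rpqprola": intermediate "pra", final "arp".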